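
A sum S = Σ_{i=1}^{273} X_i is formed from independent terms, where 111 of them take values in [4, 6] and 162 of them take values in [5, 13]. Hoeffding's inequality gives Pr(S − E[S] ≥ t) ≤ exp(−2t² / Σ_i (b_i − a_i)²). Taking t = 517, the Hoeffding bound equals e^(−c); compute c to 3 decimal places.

49.443

Σ(b_i − a_i)² = 111·2² + 162·8² = 10812.
c = 2t² / 10812 = 2·517² / 10812 = 49.4430.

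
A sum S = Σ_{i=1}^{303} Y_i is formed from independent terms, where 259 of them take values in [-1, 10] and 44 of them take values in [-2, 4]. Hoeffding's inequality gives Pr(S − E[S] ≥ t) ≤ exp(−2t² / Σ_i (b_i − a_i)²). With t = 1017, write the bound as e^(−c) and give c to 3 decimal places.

Σ(b_i − a_i)² = 259·11² + 44·6² = 32923.
c = 2t² / 32923 = 2·1017² / 32923 = 62.8308.

62.831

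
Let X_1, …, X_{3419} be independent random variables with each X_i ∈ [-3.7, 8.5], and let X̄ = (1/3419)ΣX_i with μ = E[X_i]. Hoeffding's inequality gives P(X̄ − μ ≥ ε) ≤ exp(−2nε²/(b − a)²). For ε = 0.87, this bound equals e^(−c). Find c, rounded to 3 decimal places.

c = 2nε²/(b − a)² = 2·3419·0.87² / 12.2² = 34.7735.

34.773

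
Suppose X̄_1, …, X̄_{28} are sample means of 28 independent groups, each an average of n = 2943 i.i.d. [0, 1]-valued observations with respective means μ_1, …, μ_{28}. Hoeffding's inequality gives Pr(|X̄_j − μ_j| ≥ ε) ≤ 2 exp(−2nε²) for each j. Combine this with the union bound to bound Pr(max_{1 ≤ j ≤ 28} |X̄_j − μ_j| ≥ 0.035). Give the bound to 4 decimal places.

Per-experiment Hoeffding bound: 2·exp(−2·2943·0.035²) = 2·exp(−7.21035) = 0.0014778.
Union bound over 28 events: 28·0.0014778 = 0.04138.

0.0414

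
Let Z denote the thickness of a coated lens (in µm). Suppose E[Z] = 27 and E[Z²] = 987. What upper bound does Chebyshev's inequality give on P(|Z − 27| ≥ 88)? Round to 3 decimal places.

Var(Z) = E[Z²] − (E[Z])² = 987 − 729 = 258.
Chebyshev's inequality: P(|Z − μ| ≥ t) ≤ Var(Z)/t² = 258/7744 = 0.0333.

0.033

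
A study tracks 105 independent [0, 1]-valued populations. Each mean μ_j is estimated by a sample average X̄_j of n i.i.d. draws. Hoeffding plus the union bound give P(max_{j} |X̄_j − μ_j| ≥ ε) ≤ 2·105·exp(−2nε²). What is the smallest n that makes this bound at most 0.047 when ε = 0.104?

389

Need 2·105·exp(−2nε²) ≤ 0.047, i.e. exp(−2nε²) ≤ 0.047/210.
So 2nε² ≥ ln(210/0.047) = 8.404715.
Hence n ≥ 8.404715/(2·0.104²) = 388.532.
The smallest integer n is 389.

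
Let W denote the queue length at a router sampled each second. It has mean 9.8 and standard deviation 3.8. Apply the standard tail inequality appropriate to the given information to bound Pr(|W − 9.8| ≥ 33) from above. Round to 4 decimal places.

Mean and variance are known, so Chebyshev's inequality applies.
Chebyshev: Pr(|W − μ| ≥ t) ≤ Var(W)/t².
Var(W) = σ² = 3.8² = 14.44.
Bound = 14.44 / 1089 = 0.0133.

0.0133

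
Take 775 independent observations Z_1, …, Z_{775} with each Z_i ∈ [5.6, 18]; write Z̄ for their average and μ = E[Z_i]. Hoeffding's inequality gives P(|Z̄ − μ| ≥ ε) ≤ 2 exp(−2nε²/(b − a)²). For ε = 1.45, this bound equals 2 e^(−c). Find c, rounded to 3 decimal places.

21.195

c = 2nε²/(b − a)² = 2·775·1.45² / 12.4² = 21.1946.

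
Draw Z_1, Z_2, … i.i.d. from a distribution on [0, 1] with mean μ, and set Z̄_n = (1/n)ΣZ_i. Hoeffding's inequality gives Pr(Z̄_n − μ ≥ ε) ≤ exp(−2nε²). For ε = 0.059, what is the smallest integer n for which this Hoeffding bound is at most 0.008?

Require exp(−2nε²) ≤ 0.008, i.e. 2nε² ≥ ln(1/0.008) = 4.828314.
So n ≥ 4.828314 / (2·0.059²) = 693.524.
The smallest integer n is 694.

694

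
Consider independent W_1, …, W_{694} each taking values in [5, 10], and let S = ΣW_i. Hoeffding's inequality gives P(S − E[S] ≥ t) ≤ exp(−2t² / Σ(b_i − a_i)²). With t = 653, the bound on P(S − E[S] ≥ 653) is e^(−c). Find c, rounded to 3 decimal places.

Σ(b_i − a_i)² = 694·(5)² = 17350.
c = 2t²/17350 = 2·653²/17350 = 49.1538.

49.154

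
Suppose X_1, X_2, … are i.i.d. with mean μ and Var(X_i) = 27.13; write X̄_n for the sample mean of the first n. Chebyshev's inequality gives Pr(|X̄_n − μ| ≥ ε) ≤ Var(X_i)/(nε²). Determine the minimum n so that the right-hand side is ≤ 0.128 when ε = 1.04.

196

Require 27.13/(n·1.04²) ≤ 0.128, i.e. n ≥ 27.13/(0.128·1.04²) = 195.963.
The smallest integer n is 196.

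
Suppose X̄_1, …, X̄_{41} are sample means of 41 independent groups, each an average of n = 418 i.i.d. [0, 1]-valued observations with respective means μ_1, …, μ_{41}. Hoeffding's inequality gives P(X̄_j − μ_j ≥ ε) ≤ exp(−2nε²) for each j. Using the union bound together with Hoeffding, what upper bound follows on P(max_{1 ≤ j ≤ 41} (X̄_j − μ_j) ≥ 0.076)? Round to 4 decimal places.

0.3279

Per-experiment Hoeffding bound: exp(−2·418·0.076²) = exp(−4.82874) = 0.0079966.
Union bound over 41 events: 41·0.0079966 = 0.32786.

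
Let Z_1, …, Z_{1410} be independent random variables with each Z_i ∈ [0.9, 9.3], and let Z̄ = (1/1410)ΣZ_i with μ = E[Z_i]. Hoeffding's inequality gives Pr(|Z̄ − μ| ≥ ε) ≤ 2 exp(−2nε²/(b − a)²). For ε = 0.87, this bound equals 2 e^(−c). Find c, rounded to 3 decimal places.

30.250

c = 2nε²/(b − a)² = 2·1410·0.87² / 8.4² = 30.2503.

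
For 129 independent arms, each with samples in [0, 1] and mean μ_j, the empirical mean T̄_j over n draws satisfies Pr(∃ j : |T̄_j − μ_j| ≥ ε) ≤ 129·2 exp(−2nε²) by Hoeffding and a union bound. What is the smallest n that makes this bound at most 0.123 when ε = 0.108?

Need 2·129·exp(−2nε²) ≤ 0.123, i.e. exp(−2nε²) ≤ 0.123/258.
So 2nε² ≥ ln(258/0.123) = 7.648531.
Hence n ≥ 7.648531/(2·0.108²) = 327.869.
The smallest integer n is 328.

328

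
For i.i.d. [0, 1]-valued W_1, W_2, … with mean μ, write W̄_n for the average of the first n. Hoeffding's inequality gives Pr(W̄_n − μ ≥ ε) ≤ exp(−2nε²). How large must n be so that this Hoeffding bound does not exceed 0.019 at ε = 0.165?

73

Require exp(−2nε²) ≤ 0.019, i.e. 2nε² ≥ ln(1/0.019) = 3.963316.
So n ≥ 3.963316 / (2·0.165²) = 72.788.
The smallest integer n is 73.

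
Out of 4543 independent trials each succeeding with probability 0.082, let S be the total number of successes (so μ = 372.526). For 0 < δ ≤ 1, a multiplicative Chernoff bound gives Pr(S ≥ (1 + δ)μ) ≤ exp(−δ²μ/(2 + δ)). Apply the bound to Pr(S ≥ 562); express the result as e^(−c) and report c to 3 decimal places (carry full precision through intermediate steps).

Write 562 = (1 + δ)μ, so δ = 562/372.526 − 1 = 0.5086195…
Then the exponent is δ²μ/(2 + δ) = (562 − μ)² / (μ·(2 + δ)) = 38.415621.

38.416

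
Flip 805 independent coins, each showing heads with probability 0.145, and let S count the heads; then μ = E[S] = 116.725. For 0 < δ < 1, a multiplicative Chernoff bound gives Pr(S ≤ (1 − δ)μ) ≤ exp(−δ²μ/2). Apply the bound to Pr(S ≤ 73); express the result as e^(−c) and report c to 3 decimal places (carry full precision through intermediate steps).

8.190

Write 73 = (1 − δ)μ, so δ = 1 − 73/116.725 = 0.3745984…
Then the exponent is δ²μ/2 = (μ − 73)²/(2μ) = 8.189658.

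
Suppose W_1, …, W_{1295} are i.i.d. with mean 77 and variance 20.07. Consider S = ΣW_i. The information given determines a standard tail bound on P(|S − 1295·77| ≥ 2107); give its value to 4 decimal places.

0.0059

With mean and variance of each term known, Chebyshev's inequality bounds the deviation of the sum (or sample mean).
Var(S) = n·Var(W_i) = 1295·20.07 = 25990.65.
Chebyshev: P(|S − 1295·77| ≥ 2107) ≤ Var(S)/2107² = 25990.65/4439449 = 0.0059.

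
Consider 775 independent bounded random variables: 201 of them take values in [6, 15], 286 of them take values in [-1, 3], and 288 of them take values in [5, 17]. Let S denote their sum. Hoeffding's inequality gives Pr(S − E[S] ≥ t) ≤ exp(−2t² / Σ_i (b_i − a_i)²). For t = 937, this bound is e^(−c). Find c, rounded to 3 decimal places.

28.172

Σ(b_i − a_i)² = 201·9² + 286·4² + 288·12² = 62329.
c = 2t² / 62329 = 2·937² / 62329 = 28.1721.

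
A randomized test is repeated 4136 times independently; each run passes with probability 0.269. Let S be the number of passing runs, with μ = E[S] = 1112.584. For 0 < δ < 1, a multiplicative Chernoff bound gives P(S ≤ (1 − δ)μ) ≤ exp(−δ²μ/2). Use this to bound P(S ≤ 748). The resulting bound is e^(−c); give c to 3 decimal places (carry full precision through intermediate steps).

59.735

Write 748 = (1 − δ)μ, so δ = 1 − 748/1112.584 = 0.3276912…
Then the exponent is δ²μ/2 = (μ − 748)²/(2μ) = 59.735487.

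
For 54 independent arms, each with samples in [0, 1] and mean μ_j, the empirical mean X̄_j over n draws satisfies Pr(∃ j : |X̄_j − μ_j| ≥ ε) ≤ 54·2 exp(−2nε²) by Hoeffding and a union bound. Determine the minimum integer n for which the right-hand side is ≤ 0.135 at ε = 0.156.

Need 2·54·exp(−2nε²) ≤ 0.135, i.e. exp(−2nε²) ≤ 0.135/108.
So 2nε² ≥ ln(108/0.135) = 6.684612.
Hence n ≥ 6.684612/(2·0.156²) = 137.340.
The smallest integer n is 138.

138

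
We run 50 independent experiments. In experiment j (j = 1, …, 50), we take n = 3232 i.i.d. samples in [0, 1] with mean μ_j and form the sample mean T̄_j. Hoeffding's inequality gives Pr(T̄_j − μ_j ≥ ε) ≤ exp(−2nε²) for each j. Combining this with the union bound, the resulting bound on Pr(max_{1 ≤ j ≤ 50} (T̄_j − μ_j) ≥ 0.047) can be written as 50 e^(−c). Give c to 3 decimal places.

Union bound over the 50 events: Pr(max_{1 ≤ j ≤ 50} (T̄_j − μ_j) ≥ 0.047) ≤ 50·exp(−2nε²) = 50 exp(−2·3232·0.047²).
So c = 2·3232·0.047² = 14.2790.

14.279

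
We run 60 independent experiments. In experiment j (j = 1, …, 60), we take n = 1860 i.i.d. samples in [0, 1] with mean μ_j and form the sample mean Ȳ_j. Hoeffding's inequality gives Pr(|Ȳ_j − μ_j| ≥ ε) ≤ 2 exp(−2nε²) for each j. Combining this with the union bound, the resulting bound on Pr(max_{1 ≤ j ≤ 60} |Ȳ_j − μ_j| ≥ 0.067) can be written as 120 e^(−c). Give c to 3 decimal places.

16.699

Union bound over the 60 events: Pr(max_{1 ≤ j ≤ 60} |Ȳ_j − μ_j| ≥ 0.067) ≤ 60·2·exp(−2nε²) = 120 exp(−2·1860·0.067²).
So c = 2·1860·0.067² = 16.6991.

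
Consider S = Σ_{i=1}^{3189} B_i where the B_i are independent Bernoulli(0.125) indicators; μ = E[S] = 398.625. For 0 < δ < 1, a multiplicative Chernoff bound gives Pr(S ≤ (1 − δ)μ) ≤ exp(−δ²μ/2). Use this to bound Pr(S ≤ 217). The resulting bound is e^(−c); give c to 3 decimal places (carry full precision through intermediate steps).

Write 217 = (1 − δ)μ, so δ = 1 − 217/398.625 = 0.4556287…
Then the exponent is δ²μ/2 = (μ − 217)²/(2μ) = 41.376783.

41.377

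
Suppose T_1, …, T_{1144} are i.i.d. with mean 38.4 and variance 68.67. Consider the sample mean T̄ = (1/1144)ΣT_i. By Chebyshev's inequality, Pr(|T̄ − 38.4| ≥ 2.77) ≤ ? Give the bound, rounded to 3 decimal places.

Var(T̄) = Var(T_i)/n = 68.67/1144 = 0.060026.
Chebyshev: Pr(|T̄ − 38.4| ≥ 2.77) ≤ Var(T̄)/(2.77)² = 68.67/(1144·2.77²) = 0.0078.

0.008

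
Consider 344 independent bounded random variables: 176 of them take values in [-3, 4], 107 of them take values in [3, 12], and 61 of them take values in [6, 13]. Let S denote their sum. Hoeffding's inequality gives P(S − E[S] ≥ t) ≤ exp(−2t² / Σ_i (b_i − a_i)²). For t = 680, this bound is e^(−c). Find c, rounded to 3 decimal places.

45.602

Σ(b_i − a_i)² = 176·7² + 107·9² + 61·7² = 20280.
c = 2t² / 20280 = 2·680² / 20280 = 45.6016.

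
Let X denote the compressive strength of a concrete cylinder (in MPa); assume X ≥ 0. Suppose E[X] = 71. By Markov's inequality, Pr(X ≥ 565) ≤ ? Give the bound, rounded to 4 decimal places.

0.1257

Markov's inequality: for a non-negative random variable, Pr(X ≥ a) ≤ E[X]/a.
Here E[X] = 71 and a = 565, so the bound is 71/565 = 0.1257.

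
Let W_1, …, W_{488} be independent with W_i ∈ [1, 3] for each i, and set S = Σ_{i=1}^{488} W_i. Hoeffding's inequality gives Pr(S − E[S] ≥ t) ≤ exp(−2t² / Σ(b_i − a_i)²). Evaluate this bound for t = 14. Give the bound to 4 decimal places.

Σ(b_i − a_i)² = 488·(2)² = 1952.
Exponent = 2·14²/1952 = 0.2008.
Bound = exp(−0.2008) = 0.81806.

0.8181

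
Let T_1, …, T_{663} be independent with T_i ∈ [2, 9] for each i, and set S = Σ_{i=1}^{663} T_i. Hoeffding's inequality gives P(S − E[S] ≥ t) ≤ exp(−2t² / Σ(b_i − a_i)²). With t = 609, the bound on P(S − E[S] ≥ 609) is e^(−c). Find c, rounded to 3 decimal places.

Σ(b_i − a_i)² = 663·(7)² = 32487.
c = 2t²/32487 = 2·609²/32487 = 22.8326.

22.833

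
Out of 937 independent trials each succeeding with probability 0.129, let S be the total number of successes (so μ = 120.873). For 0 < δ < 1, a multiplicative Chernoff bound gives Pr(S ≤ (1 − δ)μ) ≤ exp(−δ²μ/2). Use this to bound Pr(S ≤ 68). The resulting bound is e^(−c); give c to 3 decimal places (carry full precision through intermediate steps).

Write 68 = (1 − δ)μ, so δ = 1 − 68/120.873 = 0.4374261…
Then the exponent is δ²μ/2 = (μ − 68)²/(2μ) = 11.564014.

11.564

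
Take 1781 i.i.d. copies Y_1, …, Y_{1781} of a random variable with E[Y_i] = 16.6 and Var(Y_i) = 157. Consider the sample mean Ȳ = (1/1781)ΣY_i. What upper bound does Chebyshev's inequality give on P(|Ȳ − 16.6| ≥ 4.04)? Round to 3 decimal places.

Var(Ȳ) = Var(Y_i)/n = 157/1781 = 0.088153.
Chebyshev: P(|Ȳ − 16.6| ≥ 4.04) ≤ Var(Ȳ)/(4.04)² = 157/(1781·4.04²) = 0.0054.

0.005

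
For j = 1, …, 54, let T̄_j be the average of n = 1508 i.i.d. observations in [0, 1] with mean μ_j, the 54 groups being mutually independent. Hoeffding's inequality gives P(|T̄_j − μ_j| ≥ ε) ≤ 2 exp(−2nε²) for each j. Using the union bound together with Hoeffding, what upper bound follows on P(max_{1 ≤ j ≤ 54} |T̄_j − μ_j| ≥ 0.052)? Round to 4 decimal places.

Per-experiment Hoeffding bound: 2·exp(−2·1508·0.052²) = 2·exp(−8.15526) = 0.00057444.
Union bound over 54 events: 54·0.00057444 = 0.03102.

0.0310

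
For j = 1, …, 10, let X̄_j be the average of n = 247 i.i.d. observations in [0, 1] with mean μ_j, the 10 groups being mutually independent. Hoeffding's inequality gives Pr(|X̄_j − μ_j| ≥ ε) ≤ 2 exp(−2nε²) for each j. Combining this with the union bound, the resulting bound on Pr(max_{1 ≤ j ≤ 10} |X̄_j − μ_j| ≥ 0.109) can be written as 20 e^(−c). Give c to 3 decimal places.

5.869

Union bound over the 10 events: Pr(max_{1 ≤ j ≤ 10} |X̄_j − μ_j| ≥ 0.109) ≤ 10·2·exp(−2nε²) = 20 exp(−2·247·0.109²).
So c = 2·247·0.109² = 5.8692.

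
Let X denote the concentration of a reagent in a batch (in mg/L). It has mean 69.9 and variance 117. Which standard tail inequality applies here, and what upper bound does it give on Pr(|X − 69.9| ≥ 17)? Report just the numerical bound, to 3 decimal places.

Mean and variance are known, so Chebyshev's inequality applies.
Chebyshev: Pr(|X − μ| ≥ t) ≤ Var(X)/t².
Bound = 117 / 289 = 0.4048.

0.405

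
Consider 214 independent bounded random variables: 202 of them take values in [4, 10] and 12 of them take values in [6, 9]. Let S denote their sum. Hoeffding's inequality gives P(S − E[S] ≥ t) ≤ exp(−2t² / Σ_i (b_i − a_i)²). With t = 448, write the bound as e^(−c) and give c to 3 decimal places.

54.391

Σ(b_i − a_i)² = 202·6² + 12·3² = 7380.
c = 2t² / 7380 = 2·448² / 7380 = 54.3913.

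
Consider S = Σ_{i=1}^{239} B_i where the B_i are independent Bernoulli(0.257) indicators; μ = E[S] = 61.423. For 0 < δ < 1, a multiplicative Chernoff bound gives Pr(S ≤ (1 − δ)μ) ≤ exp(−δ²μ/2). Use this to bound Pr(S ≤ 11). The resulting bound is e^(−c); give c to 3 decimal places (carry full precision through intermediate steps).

20.696

Write 11 = (1 − δ)μ, so δ = 1 − 11/61.423 = 0.820914…
Then the exponent is δ²μ/2 = (μ − 11)²/(2μ) = 20.696473.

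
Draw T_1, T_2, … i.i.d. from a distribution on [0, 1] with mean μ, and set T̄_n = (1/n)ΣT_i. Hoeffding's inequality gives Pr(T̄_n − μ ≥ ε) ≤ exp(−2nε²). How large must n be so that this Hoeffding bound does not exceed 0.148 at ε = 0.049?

Require exp(−2nε²) ≤ 0.148, i.e. 2nε² ≥ ln(1/0.148) = 1.910543.
So n ≥ 1.910543 / (2·0.049²) = 397.864.
The smallest integer n is 398.

398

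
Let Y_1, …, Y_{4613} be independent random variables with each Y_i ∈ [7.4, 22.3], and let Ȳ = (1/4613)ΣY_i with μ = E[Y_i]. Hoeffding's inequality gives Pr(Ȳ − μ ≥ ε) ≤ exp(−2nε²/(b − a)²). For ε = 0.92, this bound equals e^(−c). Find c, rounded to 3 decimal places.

c = 2nε²/(b − a)² = 2·4613·0.92² / 14.9² = 35.1736.

35.174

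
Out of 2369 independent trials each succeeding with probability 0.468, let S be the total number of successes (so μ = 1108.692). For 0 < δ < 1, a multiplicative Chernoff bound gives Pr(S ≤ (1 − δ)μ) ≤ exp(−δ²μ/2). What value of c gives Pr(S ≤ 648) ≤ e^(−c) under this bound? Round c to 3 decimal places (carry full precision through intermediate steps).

95.715

Write 648 = (1 − δ)μ, so δ = 1 − 648/1108.692 = 0.4155275…
Then the exponent is δ²μ/2 = (μ − 648)²/(2μ) = 95.715094.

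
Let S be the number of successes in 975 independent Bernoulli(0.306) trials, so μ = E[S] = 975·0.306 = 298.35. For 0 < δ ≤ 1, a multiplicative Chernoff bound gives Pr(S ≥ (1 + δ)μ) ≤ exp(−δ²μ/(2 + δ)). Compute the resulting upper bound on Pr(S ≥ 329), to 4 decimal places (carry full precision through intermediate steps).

Write 329 = (1 + δ)μ, so δ = 329/298.35 − 1 = 0.1027317…
Then the exponent is δ²μ/(2 + δ) = (329 − μ)² / (μ·(2 + δ)) = 1.497446.
Bound = exp(−1.497446) = 0.22370.

0.2237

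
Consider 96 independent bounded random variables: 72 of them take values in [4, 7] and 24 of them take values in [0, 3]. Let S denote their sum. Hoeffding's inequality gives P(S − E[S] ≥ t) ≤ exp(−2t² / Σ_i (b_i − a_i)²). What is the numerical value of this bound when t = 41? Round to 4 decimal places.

Σ(b_i − a_i)² = 72·3² + 24·3² = 864.
Exponent = 2·41² / 864 = 3.89120.
Bound = exp(−3.89120) = 0.02042.

0.0204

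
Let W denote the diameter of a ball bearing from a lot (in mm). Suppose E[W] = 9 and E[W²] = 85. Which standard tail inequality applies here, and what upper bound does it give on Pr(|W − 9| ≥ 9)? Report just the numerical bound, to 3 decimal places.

The first two moments determine the variance, so Chebyshev's inequality is the sharpest standard bound available.
Var(W) = E[W²] − (E[W])² = 85 − 81 = 4.
Chebyshev's inequality: Pr(|W − μ| ≥ t) ≤ Var(W)/t² = 4/81 = 0.0494.

0.049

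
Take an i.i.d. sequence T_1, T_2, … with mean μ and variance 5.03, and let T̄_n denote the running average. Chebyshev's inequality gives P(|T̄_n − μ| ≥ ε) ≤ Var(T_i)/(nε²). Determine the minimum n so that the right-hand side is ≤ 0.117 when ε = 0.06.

Require 5.03/(n·0.06²) ≤ 0.117, i.e. n ≥ 5.03/(0.117·0.06²) = 11942.070.
The smallest integer n is 11943.

11943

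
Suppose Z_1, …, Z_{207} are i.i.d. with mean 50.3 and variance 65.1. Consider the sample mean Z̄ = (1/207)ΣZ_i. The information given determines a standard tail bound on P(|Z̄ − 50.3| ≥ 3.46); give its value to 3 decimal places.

With mean and variance of each term known, Chebyshev's inequality bounds the deviation of the sum (or sample mean).
Var(Z̄) = Var(Z_i)/n = 65.1/207 = 0.31449.
Chebyshev: P(|Z̄ − 50.3| ≥ 3.46) ≤ Var(Z̄)/(3.46)² = 65.1/(207·3.46²) = 0.0263.

0.026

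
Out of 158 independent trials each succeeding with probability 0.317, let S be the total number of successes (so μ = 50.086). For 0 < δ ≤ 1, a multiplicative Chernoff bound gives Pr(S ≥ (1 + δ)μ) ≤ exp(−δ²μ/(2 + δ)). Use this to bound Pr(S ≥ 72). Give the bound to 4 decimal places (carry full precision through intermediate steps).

0.0196

Write 72 = (1 + δ)μ, so δ = 72/50.086 − 1 = 0.4375275…
Then the exponent is δ²μ/(2 + δ) = (72 − μ)² / (μ·(2 + δ)) = 3.933485.
Bound = exp(−3.933485) = 0.01958.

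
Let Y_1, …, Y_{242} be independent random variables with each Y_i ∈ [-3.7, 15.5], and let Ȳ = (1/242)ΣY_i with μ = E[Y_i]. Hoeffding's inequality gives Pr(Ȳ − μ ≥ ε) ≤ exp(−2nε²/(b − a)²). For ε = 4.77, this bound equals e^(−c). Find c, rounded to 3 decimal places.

c = 2nε²/(b − a)² = 2·242·4.77² / 19.2² = 29.8731.

29.873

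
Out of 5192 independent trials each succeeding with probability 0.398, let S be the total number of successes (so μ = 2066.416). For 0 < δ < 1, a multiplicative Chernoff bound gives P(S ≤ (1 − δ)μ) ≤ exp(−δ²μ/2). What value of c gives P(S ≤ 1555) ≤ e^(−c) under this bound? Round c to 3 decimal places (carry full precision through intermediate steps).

63.285

Write 1555 = (1 − δ)μ, so δ = 1 − 1555/2066.416 = 0.2474894…
Then the exponent is δ²μ/2 = (μ − 1555)²/(2μ) = 63.285013.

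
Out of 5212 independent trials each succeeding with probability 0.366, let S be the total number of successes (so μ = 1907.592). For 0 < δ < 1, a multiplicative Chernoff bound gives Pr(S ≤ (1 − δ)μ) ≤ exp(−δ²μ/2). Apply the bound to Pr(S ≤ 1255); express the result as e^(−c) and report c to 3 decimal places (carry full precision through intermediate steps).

Write 1255 = (1 − δ)μ, so δ = 1 − 1255/1907.592 = 0.3421025…
Then the exponent is δ²μ/2 = (μ − 1255)²/(2μ) = 111.626679.

111.627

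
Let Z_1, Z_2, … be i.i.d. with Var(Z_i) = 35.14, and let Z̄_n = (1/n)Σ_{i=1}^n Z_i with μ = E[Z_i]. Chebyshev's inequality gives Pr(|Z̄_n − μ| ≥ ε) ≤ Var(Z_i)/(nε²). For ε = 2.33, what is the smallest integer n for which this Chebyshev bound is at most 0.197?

Require 35.14/(n·2.33²) ≤ 0.197, i.e. n ≥ 35.14/(0.197·2.33²) = 32.857.
The smallest integer n is 33.

33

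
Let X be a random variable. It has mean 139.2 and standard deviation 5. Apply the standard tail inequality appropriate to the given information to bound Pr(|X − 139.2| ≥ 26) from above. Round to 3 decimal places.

0.037

Mean and variance are known, so Chebyshev's inequality applies.
Chebyshev: Pr(|X − μ| ≥ t) ≤ Var(X)/t².
Var(X) = σ² = 5² = 25.
Bound = 25 / 676 = 0.0370.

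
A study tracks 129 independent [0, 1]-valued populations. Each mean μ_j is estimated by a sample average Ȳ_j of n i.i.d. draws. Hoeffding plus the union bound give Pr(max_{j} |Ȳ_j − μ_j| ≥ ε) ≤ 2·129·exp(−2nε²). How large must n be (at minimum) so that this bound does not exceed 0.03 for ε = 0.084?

642

Need 2·129·exp(−2nε²) ≤ 0.03, i.e. exp(−2nε²) ≤ 0.03/258.
So 2nε² ≥ ln(258/0.03) = 9.059517.
Hence n ≥ 9.059517/(2·0.084²) = 641.973.
The smallest integer n is 642.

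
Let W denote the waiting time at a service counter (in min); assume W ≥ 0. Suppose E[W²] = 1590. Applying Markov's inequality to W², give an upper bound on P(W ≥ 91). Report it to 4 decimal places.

Since W ≥ 0, the event {W ≥ 91} is the same as {W² ≥ 8281}.
Markov's inequality applied to W² gives P(W² ≥ 8281) ≤ E[W²]/8281 = 1590/8281 = 0.1920.

0.1920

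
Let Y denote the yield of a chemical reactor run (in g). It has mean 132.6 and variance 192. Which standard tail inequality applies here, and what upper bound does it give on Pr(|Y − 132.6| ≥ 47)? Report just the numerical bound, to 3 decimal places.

0.087

Mean and variance are known, so Chebyshev's inequality applies.
Chebyshev: Pr(|Y − μ| ≥ t) ≤ Var(Y)/t².
Bound = 192 / 2209 = 0.0869.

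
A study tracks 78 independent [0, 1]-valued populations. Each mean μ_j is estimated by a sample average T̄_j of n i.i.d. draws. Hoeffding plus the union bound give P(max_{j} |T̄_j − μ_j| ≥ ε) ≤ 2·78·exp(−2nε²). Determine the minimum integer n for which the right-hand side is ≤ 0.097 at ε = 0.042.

2093

Need 2·78·exp(−2nε²) ≤ 0.097, i.e. exp(−2nε²) ≤ 0.097/156.
So 2nε² ≥ ln(156/0.097) = 7.382900.
Hence n ≥ 7.382900/(2·0.042²) = 2092.659.
The smallest integer n is 2093.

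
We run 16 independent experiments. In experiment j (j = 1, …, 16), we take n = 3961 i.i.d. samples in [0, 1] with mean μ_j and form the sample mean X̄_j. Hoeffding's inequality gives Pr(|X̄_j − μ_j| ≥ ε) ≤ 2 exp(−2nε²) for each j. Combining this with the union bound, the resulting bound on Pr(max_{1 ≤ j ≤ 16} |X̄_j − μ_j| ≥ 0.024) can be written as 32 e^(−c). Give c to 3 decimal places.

4.563

Union bound over the 16 events: Pr(max_{1 ≤ j ≤ 16} |X̄_j − μ_j| ≥ 0.024) ≤ 16·2·exp(−2nε²) = 32 exp(−2·3961·0.024²).
So c = 2·3961·0.024² = 4.5631.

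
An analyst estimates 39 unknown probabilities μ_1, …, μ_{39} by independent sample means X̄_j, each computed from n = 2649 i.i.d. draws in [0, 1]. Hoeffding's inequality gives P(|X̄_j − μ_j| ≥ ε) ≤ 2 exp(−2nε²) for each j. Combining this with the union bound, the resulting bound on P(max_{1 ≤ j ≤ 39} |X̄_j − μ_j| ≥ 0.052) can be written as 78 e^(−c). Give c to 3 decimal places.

14.326

Union bound over the 39 events: P(max_{1 ≤ j ≤ 39} |X̄_j − μ_j| ≥ 0.052) ≤ 39·2·exp(−2nε²) = 78 exp(−2·2649·0.052²).
So c = 2·2649·0.052² = 14.3258.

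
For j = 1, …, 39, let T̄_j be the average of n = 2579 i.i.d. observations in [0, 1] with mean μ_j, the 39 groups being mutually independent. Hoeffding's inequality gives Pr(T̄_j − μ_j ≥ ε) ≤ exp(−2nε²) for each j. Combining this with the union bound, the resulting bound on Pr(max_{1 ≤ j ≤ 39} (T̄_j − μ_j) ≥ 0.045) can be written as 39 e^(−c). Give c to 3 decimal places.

10.445

Union bound over the 39 events: Pr(max_{1 ≤ j ≤ 39} (T̄_j − μ_j) ≥ 0.045) ≤ 39·exp(−2nε²) = 39 exp(−2·2579·0.045²).
So c = 2·2579·0.045² = 10.4450.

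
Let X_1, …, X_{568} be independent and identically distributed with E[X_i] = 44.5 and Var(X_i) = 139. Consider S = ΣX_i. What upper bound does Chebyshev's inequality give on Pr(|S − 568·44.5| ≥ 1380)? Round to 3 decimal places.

0.041

Var(S) = n·Var(X_i) = 568·139 = 78952.
Chebyshev: Pr(|S − 568·44.5| ≥ 1380) ≤ Var(S)/1380² = 78952/1904400 = 0.0415.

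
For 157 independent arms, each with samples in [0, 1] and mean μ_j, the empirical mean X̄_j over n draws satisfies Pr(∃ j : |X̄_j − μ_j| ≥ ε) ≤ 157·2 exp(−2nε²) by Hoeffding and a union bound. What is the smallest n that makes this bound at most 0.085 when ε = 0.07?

839

Need 2·157·exp(−2nε²) ≤ 0.085, i.e. exp(−2nε²) ≤ 0.085/314.
So 2nε² ≥ ln(314/0.085) = 8.214497.
Hence n ≥ 8.214497/(2·0.07²) = 838.214.
The smallest integer n is 839.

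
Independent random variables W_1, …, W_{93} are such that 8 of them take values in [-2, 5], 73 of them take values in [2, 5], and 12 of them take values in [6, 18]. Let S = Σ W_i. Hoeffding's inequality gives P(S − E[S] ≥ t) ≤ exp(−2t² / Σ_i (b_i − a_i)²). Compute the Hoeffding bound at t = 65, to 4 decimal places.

0.0477

Σ(b_i − a_i)² = 8·7² + 73·3² + 12·12² = 2777.
Exponent = 2·65² / 2777 = 3.04285.
Bound = exp(−3.04285) = 0.04770.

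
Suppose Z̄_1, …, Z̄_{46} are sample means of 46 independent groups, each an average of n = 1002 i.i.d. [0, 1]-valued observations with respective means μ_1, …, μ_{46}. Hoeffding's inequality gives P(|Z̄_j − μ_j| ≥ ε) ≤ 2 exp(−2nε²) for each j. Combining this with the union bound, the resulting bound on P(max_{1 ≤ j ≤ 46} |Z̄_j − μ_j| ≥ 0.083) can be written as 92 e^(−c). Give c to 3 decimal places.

13.806

Union bound over the 46 events: P(max_{1 ≤ j ≤ 46} |Z̄_j − μ_j| ≥ 0.083) ≤ 46·2·exp(−2nε²) = 92 exp(−2·1002·0.083²).
So c = 2·1002·0.083² = 13.8056.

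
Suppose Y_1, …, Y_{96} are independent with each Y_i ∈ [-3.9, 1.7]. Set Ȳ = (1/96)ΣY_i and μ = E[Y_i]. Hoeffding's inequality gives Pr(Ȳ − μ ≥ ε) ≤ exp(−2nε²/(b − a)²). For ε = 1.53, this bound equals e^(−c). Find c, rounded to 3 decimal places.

c = 2nε²/(b − a)² = 2·96·1.53² / 5.6² = 14.3320.

14.332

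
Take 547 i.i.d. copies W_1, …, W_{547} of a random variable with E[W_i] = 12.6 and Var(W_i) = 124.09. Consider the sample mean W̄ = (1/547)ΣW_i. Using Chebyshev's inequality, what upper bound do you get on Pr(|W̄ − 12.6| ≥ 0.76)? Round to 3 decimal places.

0.393

Var(W̄) = Var(W_i)/n = 124.09/547 = 0.22686.
Chebyshev: Pr(|W̄ − 12.6| ≥ 0.76) ≤ Var(W̄)/(0.76)² = 124.09/(547·0.76²) = 0.3928.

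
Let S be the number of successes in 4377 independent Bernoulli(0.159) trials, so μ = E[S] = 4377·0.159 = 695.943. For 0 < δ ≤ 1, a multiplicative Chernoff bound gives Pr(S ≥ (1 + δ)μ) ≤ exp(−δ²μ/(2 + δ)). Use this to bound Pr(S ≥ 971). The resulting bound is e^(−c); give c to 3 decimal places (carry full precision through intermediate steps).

Write 971 = (1 + δ)μ, so δ = 971/695.943 − 1 = 0.3952292…
Then the exponent is δ²μ/(2 + δ) = (971 − μ)² / (μ·(2 + δ)) = 45.386287.

45.386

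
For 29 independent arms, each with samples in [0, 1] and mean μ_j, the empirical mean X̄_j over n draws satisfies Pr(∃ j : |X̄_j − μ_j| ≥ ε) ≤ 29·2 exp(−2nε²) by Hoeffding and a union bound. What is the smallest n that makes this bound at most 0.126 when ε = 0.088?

Need 2·29·exp(−2nε²) ≤ 0.126, i.e. exp(−2nε²) ≤ 0.126/58.
So 2nε² ≥ ln(58/0.126) = 6.131916.
Hence n ≥ 6.131916/(2·0.088²) = 395.914.
The smallest integer n is 396.

396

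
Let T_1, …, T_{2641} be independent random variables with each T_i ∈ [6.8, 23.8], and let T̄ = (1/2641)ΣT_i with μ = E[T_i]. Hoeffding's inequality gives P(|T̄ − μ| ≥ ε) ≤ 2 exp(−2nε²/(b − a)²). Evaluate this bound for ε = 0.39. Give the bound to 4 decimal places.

Exponent: 2nε²/(b − a)² = 2·2641·0.39² / 17² = 2.77990.
Bound = 2·exp(−2.77990) = 0.12409.

0.1241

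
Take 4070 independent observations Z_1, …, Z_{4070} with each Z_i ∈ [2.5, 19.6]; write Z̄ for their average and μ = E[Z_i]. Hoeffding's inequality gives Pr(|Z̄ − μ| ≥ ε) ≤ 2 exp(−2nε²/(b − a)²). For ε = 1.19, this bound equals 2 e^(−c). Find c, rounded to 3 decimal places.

39.421

c = 2nε²/(b − a)² = 2·4070·1.19² / 17.1² = 39.4209.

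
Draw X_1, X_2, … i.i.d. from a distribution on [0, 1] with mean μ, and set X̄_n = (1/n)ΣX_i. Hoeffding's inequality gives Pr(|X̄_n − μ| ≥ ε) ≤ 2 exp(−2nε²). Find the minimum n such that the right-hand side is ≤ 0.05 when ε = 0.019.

Require 2·exp(−2nε²) ≤ 0.05, i.e. 2nε² ≥ ln(2/0.05) = 3.688879.
So n ≥ 3.688879 / (2·0.019²) = 5109.251.
The smallest integer n is 5110.

5110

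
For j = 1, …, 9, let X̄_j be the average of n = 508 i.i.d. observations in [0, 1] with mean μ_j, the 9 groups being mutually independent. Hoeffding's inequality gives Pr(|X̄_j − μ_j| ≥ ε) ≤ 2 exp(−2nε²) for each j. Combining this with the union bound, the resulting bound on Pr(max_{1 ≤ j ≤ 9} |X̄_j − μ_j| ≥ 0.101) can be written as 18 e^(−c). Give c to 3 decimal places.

Union bound over the 9 events: Pr(max_{1 ≤ j ≤ 9} |X̄_j − μ_j| ≥ 0.101) ≤ 9·2·exp(−2nε²) = 18 exp(−2·508·0.101²).
So c = 2·508·0.101² = 10.3642.

10.364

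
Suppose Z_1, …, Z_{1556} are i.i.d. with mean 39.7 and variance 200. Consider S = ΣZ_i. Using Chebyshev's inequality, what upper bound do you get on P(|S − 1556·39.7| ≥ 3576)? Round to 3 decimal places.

0.024

Var(S) = n·Var(Z_i) = 1556·200 = 311200.
Chebyshev: P(|S − 1556·39.7| ≥ 3576) ≤ Var(S)/3576² = 311200/12787776 = 0.0243.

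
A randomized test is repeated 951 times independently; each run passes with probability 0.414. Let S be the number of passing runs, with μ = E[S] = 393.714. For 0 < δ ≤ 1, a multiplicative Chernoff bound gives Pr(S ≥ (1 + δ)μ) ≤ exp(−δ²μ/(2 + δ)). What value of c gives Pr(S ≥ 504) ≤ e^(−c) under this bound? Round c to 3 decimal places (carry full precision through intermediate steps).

Write 504 = (1 + δ)μ, so δ = 504/393.714 − 1 = 0.280117…
Then the exponent is δ²μ/(2 + δ) = (504 − μ)² / (μ·(2 + δ)) = 13.548861.

13.549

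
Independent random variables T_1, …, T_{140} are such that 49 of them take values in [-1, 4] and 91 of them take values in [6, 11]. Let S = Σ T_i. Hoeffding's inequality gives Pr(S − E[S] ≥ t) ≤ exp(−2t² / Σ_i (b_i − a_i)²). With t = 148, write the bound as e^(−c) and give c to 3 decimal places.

Σ(b_i − a_i)² = 49·5² + 91·5² = 3500.
c = 2t² / 3500 = 2·148² / 3500 = 12.5166.

12.517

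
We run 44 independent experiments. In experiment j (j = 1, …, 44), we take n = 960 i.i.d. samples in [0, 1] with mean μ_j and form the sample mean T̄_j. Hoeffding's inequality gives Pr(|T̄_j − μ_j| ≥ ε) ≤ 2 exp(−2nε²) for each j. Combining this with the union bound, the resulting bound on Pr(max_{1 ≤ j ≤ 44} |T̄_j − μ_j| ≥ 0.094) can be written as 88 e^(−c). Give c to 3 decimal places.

Union bound over the 44 events: Pr(max_{1 ≤ j ≤ 44} |T̄_j − μ_j| ≥ 0.094) ≤ 44·2·exp(−2nε²) = 88 exp(−2·960·0.094²).
So c = 2·960·0.094² = 16.9651.

16.965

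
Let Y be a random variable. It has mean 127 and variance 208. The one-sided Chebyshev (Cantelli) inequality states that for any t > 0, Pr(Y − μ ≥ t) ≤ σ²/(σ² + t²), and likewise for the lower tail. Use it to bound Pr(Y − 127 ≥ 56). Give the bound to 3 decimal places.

Here σ² = 208 and t = 56, so σ² + t² = 3344.
Cantelli's bound: 208/3344 = 0.0622.

0.062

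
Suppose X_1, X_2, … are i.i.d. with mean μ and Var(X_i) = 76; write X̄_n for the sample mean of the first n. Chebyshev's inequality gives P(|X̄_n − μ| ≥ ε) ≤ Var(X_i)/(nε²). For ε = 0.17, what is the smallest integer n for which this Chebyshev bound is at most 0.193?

Require 76/(n·0.17²) ≤ 0.193, i.e. n ≥ 76/(0.193·0.17²) = 13625.688.
The smallest integer n is 13626.

13626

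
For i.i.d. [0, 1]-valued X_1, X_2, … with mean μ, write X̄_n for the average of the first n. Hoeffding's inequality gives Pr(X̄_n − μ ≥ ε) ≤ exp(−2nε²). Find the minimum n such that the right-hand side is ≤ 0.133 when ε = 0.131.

Require exp(−2nε²) ≤ 0.133, i.e. 2nε² ≥ ln(1/0.133) = 2.017406.
So n ≥ 2.017406 / (2·0.131²) = 58.779.
The smallest integer n is 59.

59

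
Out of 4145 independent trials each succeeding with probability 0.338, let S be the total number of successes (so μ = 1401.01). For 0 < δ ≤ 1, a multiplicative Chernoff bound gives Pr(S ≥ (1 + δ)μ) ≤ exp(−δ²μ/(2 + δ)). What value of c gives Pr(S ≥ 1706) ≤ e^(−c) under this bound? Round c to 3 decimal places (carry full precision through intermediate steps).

29.938

Write 1706 = (1 + δ)μ, so δ = 1706/1401.01 − 1 = 0.217693…
Then the exponent is δ²μ/(2 + δ) = (1706 − μ)² / (μ·(2 + δ)) = 29.938397.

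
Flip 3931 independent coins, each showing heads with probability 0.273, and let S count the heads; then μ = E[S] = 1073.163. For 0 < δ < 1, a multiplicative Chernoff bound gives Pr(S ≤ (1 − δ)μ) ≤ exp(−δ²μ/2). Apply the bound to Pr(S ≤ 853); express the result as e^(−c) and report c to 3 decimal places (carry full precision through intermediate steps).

Write 853 = (1 − δ)μ, so δ = 1 − 853/1073.163 = 0.2051534…
Then the exponent is δ²μ/2 = (μ − 853)²/(2μ) = 22.583590.

22.584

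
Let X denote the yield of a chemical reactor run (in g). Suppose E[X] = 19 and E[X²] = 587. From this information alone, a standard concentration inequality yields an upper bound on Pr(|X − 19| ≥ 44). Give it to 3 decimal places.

The first two moments determine the variance, so Chebyshev's inequality is the sharpest standard bound available.
Var(X) = E[X²] − (E[X])² = 587 − 361 = 226.
Chebyshev's inequality: Pr(|X − μ| ≥ t) ≤ Var(X)/t² = 226/1936 = 0.1167.

0.117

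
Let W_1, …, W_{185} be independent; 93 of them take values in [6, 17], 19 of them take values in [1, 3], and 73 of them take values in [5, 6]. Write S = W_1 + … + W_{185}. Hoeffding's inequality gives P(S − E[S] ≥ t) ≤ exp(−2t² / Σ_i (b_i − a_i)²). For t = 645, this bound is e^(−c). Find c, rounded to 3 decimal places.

72.974

Σ(b_i − a_i)² = 93·11² + 19·2² + 73·1² = 11402.
c = 2t² / 11402 = 2·645² / 11402 = 72.9740.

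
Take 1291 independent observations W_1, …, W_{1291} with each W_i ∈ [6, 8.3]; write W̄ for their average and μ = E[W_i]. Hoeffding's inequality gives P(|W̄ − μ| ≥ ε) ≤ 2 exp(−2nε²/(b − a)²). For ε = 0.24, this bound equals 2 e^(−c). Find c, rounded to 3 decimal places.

28.114

c = 2nε²/(b − a)² = 2·1291·0.24² / 2.3² = 28.1140.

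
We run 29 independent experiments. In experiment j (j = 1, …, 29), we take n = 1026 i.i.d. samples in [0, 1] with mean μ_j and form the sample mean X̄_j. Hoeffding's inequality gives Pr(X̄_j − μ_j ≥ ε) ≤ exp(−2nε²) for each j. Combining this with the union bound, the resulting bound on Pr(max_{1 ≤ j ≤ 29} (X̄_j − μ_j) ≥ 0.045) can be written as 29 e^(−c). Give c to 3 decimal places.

Union bound over the 29 events: Pr(max_{1 ≤ j ≤ 29} (X̄_j − μ_j) ≥ 0.045) ≤ 29·exp(−2nε²) = 29 exp(−2·1026·0.045²).
So c = 2·1026·0.045² = 4.1553.

4.155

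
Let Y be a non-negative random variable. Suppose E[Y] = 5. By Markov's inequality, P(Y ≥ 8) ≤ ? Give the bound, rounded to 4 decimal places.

0.6250

Markov's inequality: for a non-negative random variable, P(Y ≥ a) ≤ E[Y]/a.
Here E[Y] = 5 and a = 8, so the bound is 5/8 = 0.6250.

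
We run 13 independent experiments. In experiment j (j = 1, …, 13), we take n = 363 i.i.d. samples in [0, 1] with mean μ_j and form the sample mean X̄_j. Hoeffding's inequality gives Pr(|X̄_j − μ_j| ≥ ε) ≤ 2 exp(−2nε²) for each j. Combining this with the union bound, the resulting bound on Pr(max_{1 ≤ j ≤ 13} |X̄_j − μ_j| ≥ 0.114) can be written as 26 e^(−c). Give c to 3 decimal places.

9.435

Union bound over the 13 events: Pr(max_{1 ≤ j ≤ 13} |X̄_j − μ_j| ≥ 0.114) ≤ 13·2·exp(−2nε²) = 26 exp(−2·363·0.114²).
So c = 2·363·0.114² = 9.4351.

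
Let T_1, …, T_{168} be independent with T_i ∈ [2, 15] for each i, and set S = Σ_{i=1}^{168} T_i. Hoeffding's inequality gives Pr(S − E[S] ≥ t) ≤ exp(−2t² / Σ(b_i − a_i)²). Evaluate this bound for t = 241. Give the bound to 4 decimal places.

Σ(b_i − a_i)² = 168·(13)² = 28392.
Exponent = 2·241²/28392 = 4.0914.
Bound = exp(−4.0914) = 0.01672.

0.0167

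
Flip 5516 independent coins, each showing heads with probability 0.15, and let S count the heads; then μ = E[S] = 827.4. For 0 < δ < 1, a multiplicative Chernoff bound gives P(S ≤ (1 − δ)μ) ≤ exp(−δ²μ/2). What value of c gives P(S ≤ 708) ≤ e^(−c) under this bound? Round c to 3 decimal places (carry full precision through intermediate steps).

8.615

Write 708 = (1 − δ)μ, so δ = 1 − 708/827.4 = 0.1443075…
Then the exponent is δ²μ/2 = (μ − 708)²/(2μ) = 8.615156.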